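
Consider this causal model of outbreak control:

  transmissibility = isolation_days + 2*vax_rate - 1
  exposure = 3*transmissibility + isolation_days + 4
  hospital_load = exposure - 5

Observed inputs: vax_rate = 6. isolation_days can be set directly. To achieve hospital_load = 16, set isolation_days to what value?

isolation_days = -4

Substituting into the transmissibility equation gives transmissibility = isolation_days + 11.
So exposure = 4*isolation_days + 37.
This gives hospital_load = 4*isolation_days + 32.
Solve 4*isolation_days + 32 = 16: isolation_days = (16 - 32) / 4 = -4.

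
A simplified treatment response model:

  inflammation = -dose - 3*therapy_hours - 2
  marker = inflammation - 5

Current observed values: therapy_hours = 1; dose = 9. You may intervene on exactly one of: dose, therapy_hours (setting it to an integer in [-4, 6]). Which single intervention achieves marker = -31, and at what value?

set therapy_hours = 5

Intervening on dose: marker = -dose - 10. Reaching -31 requires dose = 21, outside [-4, 6].
Intervening on therapy_hours: with other inputs at their observed values, marker = -3*therapy_hours - 16. Solving for -31 gives therapy_hours = 5, within [-4, 6].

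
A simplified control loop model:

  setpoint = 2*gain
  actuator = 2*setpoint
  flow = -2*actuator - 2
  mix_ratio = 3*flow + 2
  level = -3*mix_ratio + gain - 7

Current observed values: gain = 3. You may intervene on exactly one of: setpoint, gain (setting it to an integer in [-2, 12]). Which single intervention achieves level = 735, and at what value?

Intervening on setpoint: level = 36*setpoint + 8. Reaching 735 requires setpoint = 727/36, not an integer.
Intervening on gain: with other inputs at their observed values, level = 73*gain + 5. Solving for 735 gives gain = 10, within [-2, 12].

set gain = 10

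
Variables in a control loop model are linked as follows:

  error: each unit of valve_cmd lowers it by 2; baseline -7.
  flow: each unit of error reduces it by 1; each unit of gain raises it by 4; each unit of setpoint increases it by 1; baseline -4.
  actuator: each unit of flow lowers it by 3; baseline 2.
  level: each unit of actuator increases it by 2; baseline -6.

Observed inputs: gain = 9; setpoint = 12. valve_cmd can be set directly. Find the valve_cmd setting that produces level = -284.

Substituting into the flow equation gives flow = 2*valve_cmd + 51.
Substituting into the actuator equation gives actuator = -6*valve_cmd - 151.
level becomes -12*valve_cmd - 308.
Solve -12*valve_cmd - 308 = -284: valve_cmd = (-284 + 308) / -12 = -2.

valve_cmd = -2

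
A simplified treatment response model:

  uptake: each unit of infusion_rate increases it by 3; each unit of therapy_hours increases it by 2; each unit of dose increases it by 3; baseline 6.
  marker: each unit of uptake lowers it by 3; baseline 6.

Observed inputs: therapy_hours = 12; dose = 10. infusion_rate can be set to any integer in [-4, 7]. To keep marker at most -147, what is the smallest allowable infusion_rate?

Substituting into the uptake equation gives uptake = 3*infusion_rate + 60.
This gives marker = -9*infusion_rate - 174.
Require -9*infusion_rate - 174 ≤ -147, so infusion_rate ≥ -3.
The smallest integer in [-4, 7] satisfying this is -3.

infusion_rate = -3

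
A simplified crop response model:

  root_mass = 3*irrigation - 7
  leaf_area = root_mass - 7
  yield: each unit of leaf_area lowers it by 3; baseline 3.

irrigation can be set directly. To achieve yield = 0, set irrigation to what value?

Substituting into the leaf_area equation gives leaf_area = 3*irrigation - 14.
So yield = -9*irrigation + 45.
Solve -9*irrigation + 45 = 0: irrigation = (0 - 45) / -9 = 5.

irrigation = 5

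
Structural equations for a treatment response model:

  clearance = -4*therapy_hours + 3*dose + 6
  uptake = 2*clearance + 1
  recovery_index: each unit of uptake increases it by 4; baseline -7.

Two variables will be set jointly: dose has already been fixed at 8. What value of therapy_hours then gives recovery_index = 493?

therapy_hours = -8

With dose held at 8:
Substituting into the clearance equation gives clearance = -4*therapy_hours + 30.
Substituting into the uptake equation gives uptake = -8*therapy_hours + 61.
This gives recovery_index = -32*therapy_hours + 237.
Solve -32*therapy_hours + 237 = 493: therapy_hours = (493 - 237) / -32 = -8.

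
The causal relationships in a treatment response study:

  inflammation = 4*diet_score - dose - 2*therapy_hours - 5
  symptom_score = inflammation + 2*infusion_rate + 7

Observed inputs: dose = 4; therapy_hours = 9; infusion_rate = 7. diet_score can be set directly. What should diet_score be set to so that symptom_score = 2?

diet_score = 2

Substituting into the inflammation equation gives inflammation = 4*diet_score - 27.
symptom_score becomes 4*diet_score - 6.
Solve 4*diet_score - 6 = 2: diet_score = (2 + 6) / 4 = 2.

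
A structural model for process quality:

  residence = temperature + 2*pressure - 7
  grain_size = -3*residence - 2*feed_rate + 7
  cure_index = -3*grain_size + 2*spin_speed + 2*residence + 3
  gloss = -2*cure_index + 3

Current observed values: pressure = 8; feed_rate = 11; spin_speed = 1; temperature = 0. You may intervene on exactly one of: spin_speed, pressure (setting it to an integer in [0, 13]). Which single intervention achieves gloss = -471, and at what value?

set pressure = 12

Intervening on spin_speed: gloss = -4*spin_speed - 291. Reaching -471 requires spin_speed = 45, outside [0, 13].
Intervening on pressure: with other inputs at their observed values, gloss = -44*pressure + 57. Solving for -471 gives pressure = 12, within [0, 13].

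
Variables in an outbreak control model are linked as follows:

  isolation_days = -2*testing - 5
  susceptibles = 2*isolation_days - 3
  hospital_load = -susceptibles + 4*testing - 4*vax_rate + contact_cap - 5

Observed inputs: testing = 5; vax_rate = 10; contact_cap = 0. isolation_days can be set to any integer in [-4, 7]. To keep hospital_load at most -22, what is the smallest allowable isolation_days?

Intervening on isolation_days fixes its value directly, overriding its dependence on testing.
Substituting into the hospital_load equation gives hospital_load = -2*isolation_days - 22.
Require -2*isolation_days - 22 ≤ -22, so isolation_days ≥ 0.
The smallest integer in [-4, 7] satisfying this is 0.

isolation_days = 0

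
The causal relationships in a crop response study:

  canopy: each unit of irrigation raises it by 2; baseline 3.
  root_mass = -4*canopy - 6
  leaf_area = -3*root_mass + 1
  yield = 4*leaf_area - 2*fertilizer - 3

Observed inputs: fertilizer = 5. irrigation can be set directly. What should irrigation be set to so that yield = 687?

irrigation = 5

Substituting into the root_mass equation gives root_mass = -8*irrigation - 18.
leaf_area becomes 24*irrigation + 55.
So yield = 96*irrigation + 207.
Solve 96*irrigation + 207 = 687: irrigation = (687 - 207) / 96 = 5.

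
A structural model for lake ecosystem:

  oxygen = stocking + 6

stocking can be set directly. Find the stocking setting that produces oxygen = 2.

Solve stocking + 6 = 2: stocking = (2 - 6) / 1 = -4.

stocking = -4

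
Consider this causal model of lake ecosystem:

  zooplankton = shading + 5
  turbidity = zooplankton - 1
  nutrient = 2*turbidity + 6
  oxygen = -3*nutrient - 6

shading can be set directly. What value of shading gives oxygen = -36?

shading = -2

Substituting into the turbidity equation gives turbidity = shading + 4.
Substituting into the nutrient equation gives nutrient = 2*shading + 14.
This gives oxygen = -6*shading - 48.
Solve -6*shading - 48 = -36: shading = (-36 + 48) / -6 = -2.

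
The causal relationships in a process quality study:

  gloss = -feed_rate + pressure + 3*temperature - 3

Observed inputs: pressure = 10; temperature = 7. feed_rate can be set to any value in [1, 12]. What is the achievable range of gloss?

Substituting into the gloss equation gives gloss = -feed_rate + 28.
Linear in feed_rate, so extremes are at the endpoints: feed_rate = 1 gives gloss = 27; feed_rate = 12 gives gloss = 16.

16 to 27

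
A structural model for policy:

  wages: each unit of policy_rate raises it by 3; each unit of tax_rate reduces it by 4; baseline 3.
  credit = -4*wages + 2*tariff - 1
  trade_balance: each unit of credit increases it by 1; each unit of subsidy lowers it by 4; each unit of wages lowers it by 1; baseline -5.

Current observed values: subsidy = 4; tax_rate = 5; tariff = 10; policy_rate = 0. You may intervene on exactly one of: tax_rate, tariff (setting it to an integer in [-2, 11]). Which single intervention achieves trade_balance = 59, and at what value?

set tariff = -2

Intervening on tax_rate: trade_balance = 20*tax_rate - 17. Reaching 59 requires tax_rate = 19/5, not an integer.
Intervening on tariff: with other inputs at their observed values, trade_balance = 2*tariff + 63. Solving for 59 gives tariff = -2, within [-2, 11].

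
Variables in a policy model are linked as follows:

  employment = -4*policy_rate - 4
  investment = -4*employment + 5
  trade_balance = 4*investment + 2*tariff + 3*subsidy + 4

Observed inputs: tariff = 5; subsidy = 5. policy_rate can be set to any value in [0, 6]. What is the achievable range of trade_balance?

113 to 497

Substituting into the investment equation gives investment = 16*policy_rate + 21.
Substituting into the trade_balance equation gives trade_balance = 64*policy_rate + 113.
Linear in policy_rate, so extremes are at the endpoints: policy_rate = 0 gives trade_balance = 113; policy_rate = 6 gives trade_balance = 497.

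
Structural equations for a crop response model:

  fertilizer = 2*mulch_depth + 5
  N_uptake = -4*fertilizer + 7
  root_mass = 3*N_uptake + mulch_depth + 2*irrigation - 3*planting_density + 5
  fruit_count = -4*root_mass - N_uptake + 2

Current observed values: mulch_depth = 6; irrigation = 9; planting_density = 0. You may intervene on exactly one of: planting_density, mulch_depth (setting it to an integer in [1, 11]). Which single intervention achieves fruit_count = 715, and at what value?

set planting_density = 3

Intervening on planting_density: with other inputs at their observed values, fruit_count = 12*planting_density + 679. Solving for 715 gives planting_density = 3, within [1, 11].
Intervening on mulch_depth: fruit_count = 100*mulch_depth + 79. Reaching 715 requires mulch_depth = 159/25, not an integer.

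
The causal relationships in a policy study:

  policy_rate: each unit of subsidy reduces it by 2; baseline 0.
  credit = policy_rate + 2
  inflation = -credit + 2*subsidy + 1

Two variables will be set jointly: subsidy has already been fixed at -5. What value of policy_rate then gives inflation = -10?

With subsidy held at -5:
Intervening on policy_rate fixes its value directly, overriding its dependence on subsidy.
Substituting into the inflation equation gives inflation = -policy_rate - 11.
Solve -policy_rate - 11 = -10: policy_rate = (-10 + 11) / -1 = -1.

policy_rate = -1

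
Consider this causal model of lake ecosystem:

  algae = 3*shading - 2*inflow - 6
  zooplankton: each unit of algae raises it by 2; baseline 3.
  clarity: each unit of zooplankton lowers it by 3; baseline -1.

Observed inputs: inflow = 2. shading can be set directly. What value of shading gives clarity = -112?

Substituting into the algae equation gives algae = 3*shading - 10.
Substituting into the zooplankton equation gives zooplankton = 6*shading - 17.
Substituting into the clarity equation gives clarity = -18*shading + 50.
Solve -18*shading + 50 = -112: shading = (-112 - 50) / -18 = 9.

shading = 9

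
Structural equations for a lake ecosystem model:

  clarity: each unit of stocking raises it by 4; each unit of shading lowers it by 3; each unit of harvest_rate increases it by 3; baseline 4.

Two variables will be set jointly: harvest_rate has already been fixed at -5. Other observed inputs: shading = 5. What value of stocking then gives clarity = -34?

stocking = -2

With harvest_rate held at -5:
Substituting into the clarity equation gives clarity = 4*stocking - 26.
Solve 4*stocking - 26 = -34: stocking = (-34 + 26) / 4 = -2.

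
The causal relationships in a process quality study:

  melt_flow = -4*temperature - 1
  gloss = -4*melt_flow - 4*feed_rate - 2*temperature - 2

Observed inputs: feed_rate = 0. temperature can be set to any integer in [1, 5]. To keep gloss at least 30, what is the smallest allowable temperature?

temperature = 2

Substituting into the gloss equation gives gloss = 14*temperature + 2.
Require 14*temperature + 2 ≥ 30, so temperature ≥ 2.
The smallest integer in [1, 5] satisfying this is 2.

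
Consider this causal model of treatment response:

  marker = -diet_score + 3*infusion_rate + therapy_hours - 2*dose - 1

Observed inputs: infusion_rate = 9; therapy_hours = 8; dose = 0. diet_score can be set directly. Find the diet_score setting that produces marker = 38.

diet_score = -4

Substituting into the marker equation gives marker = -diet_score + 34.
Solve -diet_score + 34 = 38: diet_score = (38 - 34) / -1 = -4.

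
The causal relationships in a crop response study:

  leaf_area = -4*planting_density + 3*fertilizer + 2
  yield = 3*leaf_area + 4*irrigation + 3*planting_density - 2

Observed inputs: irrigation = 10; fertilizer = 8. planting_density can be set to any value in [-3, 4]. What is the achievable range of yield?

80 to 143

Substituting into the leaf_area equation gives leaf_area = -4*planting_density + 26.
Substituting into the yield equation gives yield = -9*planting_density + 116.
Linear in planting_density, so extremes are at the endpoints: planting_density = -3 gives yield = 143; planting_density = 4 gives yield = 80.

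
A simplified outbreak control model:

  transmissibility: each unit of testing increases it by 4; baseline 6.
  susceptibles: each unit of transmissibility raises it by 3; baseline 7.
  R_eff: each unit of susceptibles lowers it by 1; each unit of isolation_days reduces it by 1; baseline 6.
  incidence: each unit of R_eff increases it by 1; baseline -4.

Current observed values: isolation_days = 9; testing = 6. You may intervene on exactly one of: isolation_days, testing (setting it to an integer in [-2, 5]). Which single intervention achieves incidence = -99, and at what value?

set isolation_days = 4

Intervening on isolation_days: with other inputs at their observed values, incidence = -isolation_days - 95. Solving for -99 gives isolation_days = 4, within [-2, 5].
Intervening on testing: incidence = -12*testing - 32. Reaching -99 requires testing = 67/12, not an integer.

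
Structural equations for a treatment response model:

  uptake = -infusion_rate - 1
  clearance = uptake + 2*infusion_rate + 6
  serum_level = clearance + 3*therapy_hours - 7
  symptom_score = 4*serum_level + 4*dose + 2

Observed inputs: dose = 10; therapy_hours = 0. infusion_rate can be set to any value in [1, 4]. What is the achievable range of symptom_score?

Substituting into the clearance equation gives clearance = infusion_rate + 5.
This gives serum_level = infusion_rate - 2.
This gives symptom_score = 4*infusion_rate + 34.
Linear in infusion_rate, so extremes are at the endpoints: infusion_rate = 1 gives symptom_score = 38; infusion_rate = 4 gives symptom_score = 50.

38 to 50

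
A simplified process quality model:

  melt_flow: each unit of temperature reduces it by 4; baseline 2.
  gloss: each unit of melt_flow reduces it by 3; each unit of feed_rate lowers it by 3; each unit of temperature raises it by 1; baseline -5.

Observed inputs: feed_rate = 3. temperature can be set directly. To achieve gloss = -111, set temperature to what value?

temperature = -7

Substituting into the gloss equation gives gloss = 13*temperature - 20.
Solve 13*temperature - 20 = -111: temperature = (-111 + 20) / 13 = -7.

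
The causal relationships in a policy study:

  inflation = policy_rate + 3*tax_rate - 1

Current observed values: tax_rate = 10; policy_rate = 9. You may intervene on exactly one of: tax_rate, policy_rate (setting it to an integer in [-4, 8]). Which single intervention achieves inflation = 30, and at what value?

set policy_rate = 1

Intervening on tax_rate: inflation = 3*tax_rate + 8. Reaching 30 requires tax_rate = 22/3, not an integer.
Intervening on policy_rate: with other inputs at their observed values, inflation = policy_rate + 29. Solving for 30 gives policy_rate = 1, within [-4, 8].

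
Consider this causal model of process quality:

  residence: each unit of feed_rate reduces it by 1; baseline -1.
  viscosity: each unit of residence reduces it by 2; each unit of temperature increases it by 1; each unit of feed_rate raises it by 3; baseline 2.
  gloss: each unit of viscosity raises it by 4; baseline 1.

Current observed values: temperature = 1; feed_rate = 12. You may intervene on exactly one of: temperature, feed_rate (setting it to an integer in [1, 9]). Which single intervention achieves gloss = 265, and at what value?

Intervening on temperature: with other inputs at their observed values, gloss = 4*temperature + 257. Solving for 265 gives temperature = 2, within [1, 9].
Intervening on feed_rate: gloss = 20*feed_rate + 21. Reaching 265 requires feed_rate = 61/5, not an integer.

set temperature = 2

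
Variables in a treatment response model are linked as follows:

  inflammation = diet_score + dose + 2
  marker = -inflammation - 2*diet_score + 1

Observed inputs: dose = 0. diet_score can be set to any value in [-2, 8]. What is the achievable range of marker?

Substituting into the inflammation equation gives inflammation = diet_score + 2.
Substituting into the marker equation gives marker = -3*diet_score - 1.
Linear in diet_score, so extremes are at the endpoints: diet_score = -2 gives marker = 5; diet_score = 8 gives marker = -25.

-25 to 5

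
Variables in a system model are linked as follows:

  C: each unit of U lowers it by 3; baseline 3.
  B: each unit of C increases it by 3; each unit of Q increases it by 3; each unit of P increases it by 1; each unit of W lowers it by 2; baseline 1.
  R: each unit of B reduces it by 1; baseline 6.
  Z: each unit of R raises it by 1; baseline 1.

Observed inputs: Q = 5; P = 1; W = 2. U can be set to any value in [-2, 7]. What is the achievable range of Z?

Substituting into the B equation gives B = -9*U + 22.
This gives R = 9*U - 16.
This gives Z = 9*U - 15.
Linear in U, so extremes are at the endpoints: U = -2 gives Z = -33; U = 7 gives Z = 48.

-33 to 48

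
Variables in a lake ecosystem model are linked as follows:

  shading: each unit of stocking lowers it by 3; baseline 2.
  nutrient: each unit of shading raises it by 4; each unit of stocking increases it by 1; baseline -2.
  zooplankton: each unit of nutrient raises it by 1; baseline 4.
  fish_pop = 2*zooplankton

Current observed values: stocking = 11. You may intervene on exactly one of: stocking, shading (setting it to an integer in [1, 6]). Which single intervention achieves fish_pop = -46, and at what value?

Intervening on stocking: with other inputs at their observed values, fish_pop = -22*stocking + 20. Solving for -46 gives stocking = 3, within [1, 6].
Intervening on shading: fish_pop = 8*shading + 26. Reaching -46 requires shading = -9, outside [1, 6].

set stocking = 3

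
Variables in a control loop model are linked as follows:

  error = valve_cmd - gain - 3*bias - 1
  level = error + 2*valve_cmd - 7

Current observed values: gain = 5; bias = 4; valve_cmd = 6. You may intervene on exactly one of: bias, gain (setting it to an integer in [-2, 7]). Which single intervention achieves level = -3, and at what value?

set gain = 1

Intervening on bias: level = -3*bias + 5. Reaching -3 requires bias = 8/3, not an integer.
Intervening on gain: with other inputs at their observed values, level = -gain - 2. Solving for -3 gives gain = 1, within [-2, 7].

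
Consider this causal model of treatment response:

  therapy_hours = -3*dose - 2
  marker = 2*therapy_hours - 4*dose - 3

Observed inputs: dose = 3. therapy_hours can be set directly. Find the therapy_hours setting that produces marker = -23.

therapy_hours = -4

Intervening on therapy_hours fixes its value directly, overriding its dependence on dose.
Substituting into the marker equation gives marker = 2*therapy_hours - 15.
Solve 2*therapy_hours - 15 = -23: therapy_hours = (-23 + 15) / 2 = -4.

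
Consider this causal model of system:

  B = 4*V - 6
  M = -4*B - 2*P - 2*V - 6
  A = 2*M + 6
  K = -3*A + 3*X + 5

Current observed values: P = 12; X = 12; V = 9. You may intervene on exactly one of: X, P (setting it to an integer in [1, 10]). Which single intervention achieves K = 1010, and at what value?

set X = 5

Intervening on X: with other inputs at their observed values, K = 3*X + 995. Solving for 1010 gives X = 5, within [1, 10].
Intervening on P: K = 12*P + 887. Reaching 1010 requires P = 41/4, not an integer.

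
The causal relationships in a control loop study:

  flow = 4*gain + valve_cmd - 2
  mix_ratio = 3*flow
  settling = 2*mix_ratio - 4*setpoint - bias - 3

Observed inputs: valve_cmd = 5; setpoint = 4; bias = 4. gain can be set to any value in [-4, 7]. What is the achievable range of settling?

-101 to 163

Substituting into the flow equation gives flow = 4*gain + 3.
Substituting into the mix_ratio equation gives mix_ratio = 12*gain + 9.
Substituting into the settling equation gives settling = 24*gain - 5.
Linear in gain, so extremes are at the endpoints: gain = -4 gives settling = -101; gain = 7 gives settling = 163.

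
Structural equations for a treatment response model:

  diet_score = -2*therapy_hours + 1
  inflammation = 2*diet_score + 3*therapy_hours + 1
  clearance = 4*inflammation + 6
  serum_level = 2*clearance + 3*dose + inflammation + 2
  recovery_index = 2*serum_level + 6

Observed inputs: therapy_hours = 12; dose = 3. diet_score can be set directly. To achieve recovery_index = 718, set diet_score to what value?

Intervening on diet_score fixes its value directly, overriding its dependence on therapy_hours.
Substituting into the inflammation equation gives inflammation = 2*diet_score + 37.
Substituting into the clearance equation gives clearance = 8*diet_score + 154.
serum_level becomes 18*diet_score + 356.
Substituting into the recovery_index equation gives recovery_index = 36*diet_score + 718.
Solve 36*diet_score + 718 = 718: diet_score = (718 - 718) / 36 = 0.

diet_score = 0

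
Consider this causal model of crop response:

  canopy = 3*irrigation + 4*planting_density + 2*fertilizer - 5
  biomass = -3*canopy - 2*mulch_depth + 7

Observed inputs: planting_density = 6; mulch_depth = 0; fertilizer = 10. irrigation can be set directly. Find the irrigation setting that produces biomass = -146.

irrigation = 4

Substituting into the canopy equation gives canopy = 3*irrigation + 39.
Substituting into the biomass equation gives biomass = -9*irrigation - 110.
Solve -9*irrigation - 110 = -146: irrigation = (-146 + 110) / -9 = 4.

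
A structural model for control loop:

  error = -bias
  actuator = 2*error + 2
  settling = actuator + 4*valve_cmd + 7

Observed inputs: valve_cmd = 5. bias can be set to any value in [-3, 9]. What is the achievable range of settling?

11 to 35

Substituting into the actuator equation gives actuator = -2*bias + 2.
Substituting into the settling equation gives settling = -2*bias + 29.
Linear in bias, so extremes are at the endpoints: bias = -3 gives settling = 35; bias = 9 gives settling = 11.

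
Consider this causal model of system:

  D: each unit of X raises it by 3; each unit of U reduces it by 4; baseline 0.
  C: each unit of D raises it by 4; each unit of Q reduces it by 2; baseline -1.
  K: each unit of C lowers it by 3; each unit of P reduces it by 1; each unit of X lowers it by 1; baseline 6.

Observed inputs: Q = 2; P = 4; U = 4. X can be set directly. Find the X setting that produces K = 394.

X = -5

Substituting into the D equation gives D = 3*X - 16.
So C = 12*X - 69.
This gives K = -37*X + 209.
Solve -37*X + 209 = 394: X = (394 - 209) / -37 = -5.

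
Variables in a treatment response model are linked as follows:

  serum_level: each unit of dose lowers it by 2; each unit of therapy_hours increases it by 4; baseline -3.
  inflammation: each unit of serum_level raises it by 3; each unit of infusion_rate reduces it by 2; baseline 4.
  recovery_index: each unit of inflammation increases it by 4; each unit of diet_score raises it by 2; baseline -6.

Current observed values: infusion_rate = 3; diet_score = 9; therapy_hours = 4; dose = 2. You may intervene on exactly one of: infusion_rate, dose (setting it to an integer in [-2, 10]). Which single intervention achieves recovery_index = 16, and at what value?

set dose = 6

Intervening on infusion_rate: recovery_index = -8*infusion_rate + 136. Reaching 16 requires infusion_rate = 15, outside [-2, 10].
Intervening on dose: with other inputs at their observed values, recovery_index = -24*dose + 160. Solving for 16 gives dose = 6, within [-2, 10].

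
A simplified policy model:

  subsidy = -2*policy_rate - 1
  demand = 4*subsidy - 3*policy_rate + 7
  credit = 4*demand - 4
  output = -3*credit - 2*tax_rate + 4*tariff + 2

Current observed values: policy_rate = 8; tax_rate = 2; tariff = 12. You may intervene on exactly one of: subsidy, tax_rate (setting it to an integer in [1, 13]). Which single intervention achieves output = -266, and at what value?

Intervening on subsidy: with other inputs at their observed values, output = -48*subsidy + 262. Solving for -266 gives subsidy = 11, within [1, 13].
Intervening on tax_rate: output = -2*tax_rate + 1082. Reaching -266 requires tax_rate = 674, outside [1, 13].

set subsidy = 11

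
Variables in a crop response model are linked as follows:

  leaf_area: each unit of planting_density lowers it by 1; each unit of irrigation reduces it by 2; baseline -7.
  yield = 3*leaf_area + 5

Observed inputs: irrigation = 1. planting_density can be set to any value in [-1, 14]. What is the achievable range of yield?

Substituting into the leaf_area equation gives leaf_area = -planting_density - 9.
yield becomes -3*planting_density - 22.
Linear in planting_density, so extremes are at the endpoints: planting_density = -1 gives yield = -19; planting_density = 14 gives yield = -64.

-64 to -19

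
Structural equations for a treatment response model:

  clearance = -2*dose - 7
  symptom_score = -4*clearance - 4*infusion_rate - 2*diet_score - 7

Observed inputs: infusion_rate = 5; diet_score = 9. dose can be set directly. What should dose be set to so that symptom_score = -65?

dose = -6

Substituting into the symptom_score equation gives symptom_score = 8*dose - 17.
Solve 8*dose - 17 = -65: dose = (-65 + 17) / 8 = -6.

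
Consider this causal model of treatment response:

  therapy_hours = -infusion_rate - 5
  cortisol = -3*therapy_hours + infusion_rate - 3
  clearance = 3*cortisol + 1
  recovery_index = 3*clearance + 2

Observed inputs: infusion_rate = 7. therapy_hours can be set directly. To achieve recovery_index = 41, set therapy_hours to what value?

Intervening on therapy_hours fixes its value directly, overriding its dependence on infusion_rate.
Substituting into the cortisol equation gives cortisol = -3*therapy_hours + 4.
clearance becomes -9*therapy_hours + 13.
Substituting into the recovery_index equation gives recovery_index = -27*therapy_hours + 41.
Solve -27*therapy_hours + 41 = 41: therapy_hours = (41 - 41) / -27 = 0.

therapy_hours = 0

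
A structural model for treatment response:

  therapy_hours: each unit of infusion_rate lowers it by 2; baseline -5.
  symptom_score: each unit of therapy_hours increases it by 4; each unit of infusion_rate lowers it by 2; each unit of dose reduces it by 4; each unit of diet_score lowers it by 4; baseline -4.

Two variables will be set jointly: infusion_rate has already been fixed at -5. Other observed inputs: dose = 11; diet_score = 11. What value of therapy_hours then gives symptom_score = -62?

With infusion_rate held at -5:
Intervening on therapy_hours fixes its value directly, overriding its dependence on infusion_rate.
Substituting into the symptom_score equation gives symptom_score = 4*therapy_hours - 82.
Solve 4*therapy_hours - 82 = -62: therapy_hours = (-62 + 82) / 4 = 5.

therapy_hours = 5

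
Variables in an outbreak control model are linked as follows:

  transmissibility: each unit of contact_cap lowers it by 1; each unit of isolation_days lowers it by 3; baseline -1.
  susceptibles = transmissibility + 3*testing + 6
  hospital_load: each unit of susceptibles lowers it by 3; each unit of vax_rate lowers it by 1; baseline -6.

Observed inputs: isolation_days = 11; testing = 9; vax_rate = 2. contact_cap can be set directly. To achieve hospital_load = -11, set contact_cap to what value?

contact_cap = -2

Substituting into the transmissibility equation gives transmissibility = -contact_cap - 34.
Substituting into the susceptibles equation gives susceptibles = -contact_cap - 1.
Substituting into the hospital_load equation gives hospital_load = 3*contact_cap - 5.
Solve 3*contact_cap - 5 = -11: contact_cap = (-11 + 5) / 3 = -2.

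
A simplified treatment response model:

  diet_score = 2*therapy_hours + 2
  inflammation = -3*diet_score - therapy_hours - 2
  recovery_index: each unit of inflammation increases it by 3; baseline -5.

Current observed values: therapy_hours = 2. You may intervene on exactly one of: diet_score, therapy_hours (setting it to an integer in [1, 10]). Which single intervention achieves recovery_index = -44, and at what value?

Intervening on diet_score: with other inputs at their observed values, recovery_index = -9*diet_score - 17. Solving for -44 gives diet_score = 3, within [1, 10].
Intervening on therapy_hours: recovery_index = -21*therapy_hours - 29. Reaching -44 requires therapy_hours = 5/7, not an integer.

set diet_score = 3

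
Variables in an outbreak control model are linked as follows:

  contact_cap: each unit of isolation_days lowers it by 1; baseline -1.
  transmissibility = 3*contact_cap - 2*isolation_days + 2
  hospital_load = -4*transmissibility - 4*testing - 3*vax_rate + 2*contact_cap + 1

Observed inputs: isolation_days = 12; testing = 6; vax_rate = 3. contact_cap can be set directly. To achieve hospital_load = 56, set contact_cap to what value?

Intervening on contact_cap fixes its value directly, overriding its dependence on isolation_days.
Substituting into the transmissibility equation gives transmissibility = 3*contact_cap - 22.
This gives hospital_load = -10*contact_cap + 56.
Solve -10*contact_cap + 56 = 56: contact_cap = (56 - 56) / -10 = 0.

contact_cap = 0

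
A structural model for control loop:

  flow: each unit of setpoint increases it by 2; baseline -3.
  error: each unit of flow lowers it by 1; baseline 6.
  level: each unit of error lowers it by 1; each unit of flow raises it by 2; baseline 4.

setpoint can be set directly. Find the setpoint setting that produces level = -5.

Substituting into the error equation gives error = -2*setpoint + 9.
Substituting into the level equation gives level = 6*setpoint - 11.
Solve 6*setpoint - 11 = -5: setpoint = (-5 + 11) / 6 = 1.

setpoint = 1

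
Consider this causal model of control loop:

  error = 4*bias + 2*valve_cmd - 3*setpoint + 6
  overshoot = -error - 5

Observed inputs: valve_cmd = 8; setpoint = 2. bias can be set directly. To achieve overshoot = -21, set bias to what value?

bias = 0

Substituting into the error equation gives error = 4*bias + 16.
Substituting into the overshoot equation gives overshoot = -4*bias - 21.
Solve -4*bias - 21 = -21: bias = (-21 + 21) / -4 = 0.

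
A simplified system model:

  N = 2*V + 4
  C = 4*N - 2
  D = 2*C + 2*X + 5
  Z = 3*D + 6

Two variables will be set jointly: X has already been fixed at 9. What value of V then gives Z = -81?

V = -5

With X held at 9:
Substituting into the C equation gives C = 8*V + 14.
Substituting into the D equation gives D = 16*V + 51.
Substituting into the Z equation gives Z = 48*V + 159.
Solve 48*V + 159 = -81: V = (-81 - 159) / 48 = -5.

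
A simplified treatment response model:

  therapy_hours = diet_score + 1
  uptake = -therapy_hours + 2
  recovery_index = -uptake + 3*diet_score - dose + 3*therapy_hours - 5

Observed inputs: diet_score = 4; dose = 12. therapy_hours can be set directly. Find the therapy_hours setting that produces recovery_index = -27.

Intervening on therapy_hours fixes its value directly, overriding its dependence on diet_score.
Substituting into the recovery_index equation gives recovery_index = 4*therapy_hours - 7.
Solve 4*therapy_hours - 7 = -27: therapy_hours = (-27 + 7) / 4 = -5.

therapy_hours = -5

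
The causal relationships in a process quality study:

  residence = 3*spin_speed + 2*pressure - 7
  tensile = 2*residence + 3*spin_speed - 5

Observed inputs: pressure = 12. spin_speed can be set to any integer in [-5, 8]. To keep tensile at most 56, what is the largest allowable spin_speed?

spin_speed = 3

Substituting into the residence equation gives residence = 3*spin_speed + 17.
So tensile = 9*spin_speed + 29.
Require 9*spin_speed + 29 ≤ 56, so spin_speed ≤ 3.
The largest integer in [-5, 8] satisfying this is 3.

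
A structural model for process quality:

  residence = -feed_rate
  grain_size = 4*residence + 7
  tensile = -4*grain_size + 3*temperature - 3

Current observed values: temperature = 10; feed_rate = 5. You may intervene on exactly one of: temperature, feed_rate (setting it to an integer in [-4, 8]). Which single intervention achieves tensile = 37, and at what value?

Intervening on temperature: with other inputs at their observed values, tensile = 3*temperature + 49. Solving for 37 gives temperature = -4, within [-4, 8].
Intervening on feed_rate: tensile = 16*feed_rate - 1. Reaching 37 requires feed_rate = 19/8, not an integer.

set temperature = -4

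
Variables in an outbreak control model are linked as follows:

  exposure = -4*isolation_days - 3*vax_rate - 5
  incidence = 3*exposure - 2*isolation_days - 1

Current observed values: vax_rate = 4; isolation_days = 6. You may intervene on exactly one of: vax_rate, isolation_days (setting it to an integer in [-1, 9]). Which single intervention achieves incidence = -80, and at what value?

Intervening on vax_rate: incidence = -9*vax_rate - 100. Reaching -80 requires vax_rate = -20/9, not an integer.
Intervening on isolation_days: with other inputs at their observed values, incidence = -14*isolation_days - 52. Solving for -80 gives isolation_days = 2, within [-1, 9].

set isolation_days = 2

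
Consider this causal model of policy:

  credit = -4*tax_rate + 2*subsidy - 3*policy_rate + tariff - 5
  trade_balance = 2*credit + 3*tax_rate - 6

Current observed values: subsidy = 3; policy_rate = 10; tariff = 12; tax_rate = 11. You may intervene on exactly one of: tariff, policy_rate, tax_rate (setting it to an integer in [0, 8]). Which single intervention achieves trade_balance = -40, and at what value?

set tax_rate = 0

Intervening on tariff: trade_balance = 2*tariff - 119. Reaching -40 requires tariff = 79/2, not an integer.
Intervening on policy_rate: trade_balance = -6*policy_rate - 35. Reaching -40 requires policy_rate = 5/6, not an integer.
Intervening on tax_rate: with other inputs at their observed values, trade_balance = -5*tax_rate - 40. Solving for -40 gives tax_rate = 0, within [0, 8].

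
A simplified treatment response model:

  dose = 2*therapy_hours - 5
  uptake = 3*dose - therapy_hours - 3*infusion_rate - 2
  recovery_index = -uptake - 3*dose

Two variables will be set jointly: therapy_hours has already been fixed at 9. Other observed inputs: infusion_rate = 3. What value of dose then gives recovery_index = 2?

dose = 3

With therapy_hours held at 9:
Intervening on dose fixes its value directly, overriding its dependence on therapy_hours.
Substituting into the uptake equation gives uptake = 3*dose - 20.
This gives recovery_index = -6*dose + 20.
Solve -6*dose + 20 = 2: dose = (2 - 20) / -6 = 3.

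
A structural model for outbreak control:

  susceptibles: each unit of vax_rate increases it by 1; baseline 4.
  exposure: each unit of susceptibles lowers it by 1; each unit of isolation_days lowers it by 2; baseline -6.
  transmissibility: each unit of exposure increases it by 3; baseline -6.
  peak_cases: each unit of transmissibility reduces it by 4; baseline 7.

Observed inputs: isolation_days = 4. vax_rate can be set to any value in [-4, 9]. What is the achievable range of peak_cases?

Substituting into the exposure equation gives exposure = -vax_rate - 18.
Substituting into the transmissibility equation gives transmissibility = -3*vax_rate - 60.
This gives peak_cases = 12*vax_rate + 247.
Linear in vax_rate, so extremes are at the endpoints: vax_rate = -4 gives peak_cases = 199; vax_rate = 9 gives peak_cases = 355.

199 to 355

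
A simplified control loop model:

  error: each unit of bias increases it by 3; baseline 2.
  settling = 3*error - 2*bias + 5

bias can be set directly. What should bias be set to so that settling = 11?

Substituting into the settling equation gives settling = 7*bias + 11.
Solve 7*bias + 11 = 11: bias = (11 - 11) / 7 = 0.

bias = 0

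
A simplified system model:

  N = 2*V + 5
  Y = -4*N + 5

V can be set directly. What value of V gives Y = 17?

V = -4

Substituting into the Y equation gives Y = -8*V - 15.
Solve -8*V - 15 = 17: V = (17 + 15) / -8 = -4.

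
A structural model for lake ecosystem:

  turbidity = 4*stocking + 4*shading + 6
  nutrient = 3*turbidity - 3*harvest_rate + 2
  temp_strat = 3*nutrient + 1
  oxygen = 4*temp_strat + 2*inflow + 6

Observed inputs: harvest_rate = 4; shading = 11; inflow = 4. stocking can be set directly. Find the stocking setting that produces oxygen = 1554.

Substituting into the turbidity equation gives turbidity = 4*stocking + 50.
So nutrient = 12*stocking + 140.
This gives temp_strat = 36*stocking + 421.
Substituting into the oxygen equation gives oxygen = 144*stocking + 1698.
Solve 144*stocking + 1698 = 1554: stocking = (1554 - 1698) / 144 = -1.

stocking = -1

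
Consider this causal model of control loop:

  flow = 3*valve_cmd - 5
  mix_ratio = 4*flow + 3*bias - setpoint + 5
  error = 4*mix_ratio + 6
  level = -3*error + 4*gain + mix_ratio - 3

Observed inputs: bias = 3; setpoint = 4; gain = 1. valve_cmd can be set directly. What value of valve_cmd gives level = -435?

valve_cmd = 4

Substituting into the mix_ratio equation gives mix_ratio = 12*valve_cmd - 10.
Substituting into the error equation gives error = 48*valve_cmd - 34.
So level = -132*valve_cmd + 93.
Solve -132*valve_cmd + 93 = -435: valve_cmd = (-435 - 93) / -132 = 4.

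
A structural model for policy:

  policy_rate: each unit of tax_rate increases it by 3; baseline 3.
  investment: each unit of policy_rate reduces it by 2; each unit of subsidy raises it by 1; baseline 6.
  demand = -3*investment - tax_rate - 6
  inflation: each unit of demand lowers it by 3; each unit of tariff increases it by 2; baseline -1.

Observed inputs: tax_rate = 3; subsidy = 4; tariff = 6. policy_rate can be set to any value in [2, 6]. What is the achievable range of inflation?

Intervening on policy_rate fixes its value directly, overriding its dependence on tax_rate.
Substituting into the investment equation gives investment = -2*policy_rate + 10.
So demand = 6*policy_rate - 39.
Substituting into the inflation equation gives inflation = -18*policy_rate + 128.
Linear in policy_rate, so extremes are at the endpoints: policy_rate = 2 gives inflation = 92; policy_rate = 6 gives inflation = 20.

20 to 92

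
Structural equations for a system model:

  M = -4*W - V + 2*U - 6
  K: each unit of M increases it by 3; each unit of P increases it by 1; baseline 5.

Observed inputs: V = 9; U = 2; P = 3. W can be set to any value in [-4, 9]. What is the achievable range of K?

-133 to 23

Substituting into the M equation gives M = -4*W - 11.
Substituting into the K equation gives K = -12*W - 25.
Linear in W, so extremes are at the endpoints: W = -4 gives K = 23; W = 9 gives K = -133.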